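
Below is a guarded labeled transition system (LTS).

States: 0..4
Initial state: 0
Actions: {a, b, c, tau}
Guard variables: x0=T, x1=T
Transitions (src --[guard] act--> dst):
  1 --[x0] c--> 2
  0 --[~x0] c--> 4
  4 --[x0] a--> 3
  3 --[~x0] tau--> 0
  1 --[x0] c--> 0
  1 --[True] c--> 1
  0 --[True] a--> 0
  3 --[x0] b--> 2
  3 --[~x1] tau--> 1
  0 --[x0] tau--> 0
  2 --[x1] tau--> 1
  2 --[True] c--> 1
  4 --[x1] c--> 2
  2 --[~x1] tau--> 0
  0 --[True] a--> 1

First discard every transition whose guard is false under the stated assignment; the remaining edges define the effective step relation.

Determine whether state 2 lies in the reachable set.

Answer: REACHABLE

Working:
11 transition(s) survive guard evaluation.
L0 = {0}
L1 = {1}  cumulative {0,1}
L2 = {2}  cumulative {0,1,2}
R = {0,1,2}
trace reaching 2: a·c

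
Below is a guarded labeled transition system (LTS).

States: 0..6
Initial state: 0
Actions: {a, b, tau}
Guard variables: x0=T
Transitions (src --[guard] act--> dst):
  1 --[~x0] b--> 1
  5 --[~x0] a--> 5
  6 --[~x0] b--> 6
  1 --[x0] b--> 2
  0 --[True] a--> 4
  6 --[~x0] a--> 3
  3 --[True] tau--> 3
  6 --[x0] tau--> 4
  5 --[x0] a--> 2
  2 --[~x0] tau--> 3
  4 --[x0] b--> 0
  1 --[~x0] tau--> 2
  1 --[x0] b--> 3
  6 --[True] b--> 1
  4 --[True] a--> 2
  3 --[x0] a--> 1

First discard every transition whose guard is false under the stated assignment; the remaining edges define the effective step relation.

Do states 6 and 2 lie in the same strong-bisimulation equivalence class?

Bisimulation quotient by refinement:
  π0 = {{0,1,2,3,4,5,6}}
  π1 = {{0,5},{1},{2},{3},{4},{6}}
  π2 = {{0},{1},{2},{3},{4},{5},{6}}
stable after 3 split(s): 7 block(s)
[6]={6}  [2]={2}

Answer: NOT BISIMILAR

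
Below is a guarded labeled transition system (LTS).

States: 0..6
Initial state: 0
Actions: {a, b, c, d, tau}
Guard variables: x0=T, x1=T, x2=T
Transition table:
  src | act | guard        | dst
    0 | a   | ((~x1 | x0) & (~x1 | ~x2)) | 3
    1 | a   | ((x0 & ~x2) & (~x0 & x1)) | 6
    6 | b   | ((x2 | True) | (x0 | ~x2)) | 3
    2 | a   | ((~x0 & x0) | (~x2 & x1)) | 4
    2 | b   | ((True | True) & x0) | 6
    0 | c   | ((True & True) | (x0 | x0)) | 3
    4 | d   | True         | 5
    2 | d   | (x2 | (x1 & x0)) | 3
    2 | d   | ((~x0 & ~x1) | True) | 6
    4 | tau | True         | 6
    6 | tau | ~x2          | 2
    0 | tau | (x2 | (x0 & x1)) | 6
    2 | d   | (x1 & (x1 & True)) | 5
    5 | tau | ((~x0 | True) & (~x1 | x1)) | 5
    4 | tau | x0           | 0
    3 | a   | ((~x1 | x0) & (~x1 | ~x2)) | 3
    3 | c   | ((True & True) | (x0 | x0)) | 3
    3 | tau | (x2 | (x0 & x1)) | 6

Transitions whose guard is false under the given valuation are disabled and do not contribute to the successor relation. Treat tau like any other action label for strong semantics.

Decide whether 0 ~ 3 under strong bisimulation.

Answer: BISIMILAR

Trace:
Refine partition for ~:
  round 0: {{0,1,2,3,4,5,6}}
  round 1: {{0,3},{1},{2},{4},{5},{6}}
Fixed point at round 2; 6 class(es).
[0]={0,3}  [3]={0,3}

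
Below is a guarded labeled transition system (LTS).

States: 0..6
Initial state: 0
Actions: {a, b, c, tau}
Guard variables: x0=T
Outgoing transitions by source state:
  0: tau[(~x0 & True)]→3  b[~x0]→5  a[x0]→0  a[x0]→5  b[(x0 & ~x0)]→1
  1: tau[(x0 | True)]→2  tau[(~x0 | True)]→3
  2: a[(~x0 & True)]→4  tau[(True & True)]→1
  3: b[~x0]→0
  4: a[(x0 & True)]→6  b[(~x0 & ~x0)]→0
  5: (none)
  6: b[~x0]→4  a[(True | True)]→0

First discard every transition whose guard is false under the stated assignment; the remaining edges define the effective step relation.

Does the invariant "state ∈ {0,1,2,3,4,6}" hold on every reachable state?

Answer: INVARIANT VIOLATED at state 5

Analysis:
Safe = {0,1,2,3,4,6}
R = {0,5}
  0: ✓
  5: outside
reach 5 via a — violates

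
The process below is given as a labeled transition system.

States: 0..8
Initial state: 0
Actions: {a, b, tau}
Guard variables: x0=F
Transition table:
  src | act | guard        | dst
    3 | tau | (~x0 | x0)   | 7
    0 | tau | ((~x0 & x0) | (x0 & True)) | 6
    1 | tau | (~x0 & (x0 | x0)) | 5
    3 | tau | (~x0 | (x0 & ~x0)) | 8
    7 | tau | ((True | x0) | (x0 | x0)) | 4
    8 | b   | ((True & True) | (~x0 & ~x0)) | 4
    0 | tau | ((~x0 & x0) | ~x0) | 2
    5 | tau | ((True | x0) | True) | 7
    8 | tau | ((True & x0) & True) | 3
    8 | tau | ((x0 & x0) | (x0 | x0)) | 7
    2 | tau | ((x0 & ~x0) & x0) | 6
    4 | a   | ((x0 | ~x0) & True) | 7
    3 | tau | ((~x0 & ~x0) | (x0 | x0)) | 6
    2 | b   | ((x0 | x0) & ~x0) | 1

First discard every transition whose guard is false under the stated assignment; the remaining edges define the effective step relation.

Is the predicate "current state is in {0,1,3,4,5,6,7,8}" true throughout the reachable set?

Answer: INVARIANT VIOLATED at state 2

Working:
Allowed set {0,1,3,4,5,6,7,8}
Reachable = {0,2}
  0: ok
  2: outside
counterexample path to 2: tau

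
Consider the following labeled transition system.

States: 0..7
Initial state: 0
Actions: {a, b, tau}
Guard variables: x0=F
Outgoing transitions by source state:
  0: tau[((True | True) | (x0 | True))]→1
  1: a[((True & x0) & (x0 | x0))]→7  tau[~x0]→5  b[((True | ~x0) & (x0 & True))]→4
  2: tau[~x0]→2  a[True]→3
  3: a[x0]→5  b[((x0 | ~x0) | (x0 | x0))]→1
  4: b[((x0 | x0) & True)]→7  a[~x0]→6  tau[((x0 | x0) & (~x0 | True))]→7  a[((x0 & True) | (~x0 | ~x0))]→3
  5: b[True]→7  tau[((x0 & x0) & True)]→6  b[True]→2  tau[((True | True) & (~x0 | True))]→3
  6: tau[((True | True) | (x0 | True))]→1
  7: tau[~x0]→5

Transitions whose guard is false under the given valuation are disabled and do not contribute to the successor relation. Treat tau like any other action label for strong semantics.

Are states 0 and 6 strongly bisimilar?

Bisimulation quotient by refinement:
  P[0] = {{0,1,2,3,4,5,6,7}}
  P[1] = {{0,1,6,7},{2},{3},{4},{5}}
  P[2] = {{0,6},{1,7},{2},{3},{4},{5}}
6 equivalence class(es) (converged in 3)
0∈{0,6}, 6∈{0,6}

Answer: BISIMILAR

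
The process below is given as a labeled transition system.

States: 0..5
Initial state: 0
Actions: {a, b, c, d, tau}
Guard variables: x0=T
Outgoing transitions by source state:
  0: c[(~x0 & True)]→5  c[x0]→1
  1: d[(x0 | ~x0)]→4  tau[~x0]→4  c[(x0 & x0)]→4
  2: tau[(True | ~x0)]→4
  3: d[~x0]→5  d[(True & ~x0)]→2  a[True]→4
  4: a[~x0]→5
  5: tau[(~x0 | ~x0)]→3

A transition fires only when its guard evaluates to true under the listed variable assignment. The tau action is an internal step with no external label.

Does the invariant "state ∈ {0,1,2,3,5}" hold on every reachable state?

Allowed set {0,1,2,3,5}
Reach set: {0,1,4}
  0: ✓
  1: ✓
  4: VIOLATES
witness against invariant: c·d → 4

Answer: INVARIANT VIOLATED at state 4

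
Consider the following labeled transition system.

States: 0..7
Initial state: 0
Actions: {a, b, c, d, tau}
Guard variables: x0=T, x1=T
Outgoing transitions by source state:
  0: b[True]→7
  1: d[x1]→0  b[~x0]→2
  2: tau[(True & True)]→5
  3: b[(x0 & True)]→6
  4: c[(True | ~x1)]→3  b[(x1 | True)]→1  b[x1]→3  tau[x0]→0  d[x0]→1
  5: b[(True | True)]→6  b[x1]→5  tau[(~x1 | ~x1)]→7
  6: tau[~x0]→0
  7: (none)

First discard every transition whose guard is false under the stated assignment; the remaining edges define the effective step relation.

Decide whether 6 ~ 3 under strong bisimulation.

Answer: NOT BISIMILAR

Analysis:
Refine partition for ~:
  P[0] = {{0,1,2,3,4,5,6,7}}
  P[1] = {{0,3,5},{1},{2},{4},{6,7}}
  P[2] = {{0,3},{1},{2},{4},{5},{6,7}}
stable after 3 split(s): 6 block(s)
[6]={6,7}  [3]={0,3}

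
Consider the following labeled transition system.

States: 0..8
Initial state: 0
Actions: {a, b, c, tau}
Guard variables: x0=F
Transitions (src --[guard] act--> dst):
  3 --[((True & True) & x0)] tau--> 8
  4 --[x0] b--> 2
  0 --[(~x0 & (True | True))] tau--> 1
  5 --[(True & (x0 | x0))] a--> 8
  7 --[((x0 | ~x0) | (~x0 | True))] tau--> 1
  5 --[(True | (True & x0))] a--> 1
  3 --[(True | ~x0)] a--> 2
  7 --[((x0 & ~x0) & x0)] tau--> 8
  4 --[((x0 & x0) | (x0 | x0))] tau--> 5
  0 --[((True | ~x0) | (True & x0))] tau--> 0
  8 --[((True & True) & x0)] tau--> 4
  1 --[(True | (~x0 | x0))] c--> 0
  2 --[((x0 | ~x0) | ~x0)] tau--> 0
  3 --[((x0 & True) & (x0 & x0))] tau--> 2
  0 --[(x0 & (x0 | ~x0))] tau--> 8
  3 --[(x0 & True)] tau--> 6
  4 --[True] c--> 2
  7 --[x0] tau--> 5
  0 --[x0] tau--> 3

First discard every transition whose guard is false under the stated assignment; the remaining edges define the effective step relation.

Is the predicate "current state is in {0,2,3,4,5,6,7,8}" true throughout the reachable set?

Answer: INVARIANT VIOLATED at state 1

Working:
Inv-set: {0,2,3,4,5,6,7,8}
R = {0,1}
  0: ✓
  1: VIOLATES
reach 1 via tau — violates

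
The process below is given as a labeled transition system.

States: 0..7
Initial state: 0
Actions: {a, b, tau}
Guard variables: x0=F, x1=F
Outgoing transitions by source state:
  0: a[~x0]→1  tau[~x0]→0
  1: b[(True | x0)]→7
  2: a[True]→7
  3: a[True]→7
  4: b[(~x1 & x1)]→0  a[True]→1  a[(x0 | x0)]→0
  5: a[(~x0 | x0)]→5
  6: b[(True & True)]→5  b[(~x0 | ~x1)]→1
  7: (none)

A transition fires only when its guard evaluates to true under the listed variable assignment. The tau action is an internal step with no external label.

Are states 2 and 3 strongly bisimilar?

Refine partition for ~:
  π0 = {{0,1,2,3,4,5,6,7}}
  π1 = {{0},{1,6},{2,3,4,5},{7}}
  π2 = {{0},{1},{2,3},{4},{5},{6},{7}}
7 equivalence class(es) (converged in 3)
2∈{2,3}, 3∈{2,3}

Answer: BISIMILAR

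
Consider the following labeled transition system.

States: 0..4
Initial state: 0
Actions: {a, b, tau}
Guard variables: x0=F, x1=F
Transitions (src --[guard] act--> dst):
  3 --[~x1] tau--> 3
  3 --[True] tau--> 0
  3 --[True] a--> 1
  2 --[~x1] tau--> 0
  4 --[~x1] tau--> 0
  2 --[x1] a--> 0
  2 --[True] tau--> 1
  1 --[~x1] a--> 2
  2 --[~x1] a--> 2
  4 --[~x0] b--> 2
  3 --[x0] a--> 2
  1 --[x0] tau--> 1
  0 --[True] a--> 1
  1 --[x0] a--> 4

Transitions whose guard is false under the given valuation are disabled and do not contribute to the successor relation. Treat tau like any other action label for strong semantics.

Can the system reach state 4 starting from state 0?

Answer: UNREACHABLE

Analysis:
After dropping false guards: 10 live edges.
depth 0: {0}
depth 1: {1}  cumulative {0,1}
depth 2: {2}  cumulative {0,1,2}
Reachable = {0,1,2}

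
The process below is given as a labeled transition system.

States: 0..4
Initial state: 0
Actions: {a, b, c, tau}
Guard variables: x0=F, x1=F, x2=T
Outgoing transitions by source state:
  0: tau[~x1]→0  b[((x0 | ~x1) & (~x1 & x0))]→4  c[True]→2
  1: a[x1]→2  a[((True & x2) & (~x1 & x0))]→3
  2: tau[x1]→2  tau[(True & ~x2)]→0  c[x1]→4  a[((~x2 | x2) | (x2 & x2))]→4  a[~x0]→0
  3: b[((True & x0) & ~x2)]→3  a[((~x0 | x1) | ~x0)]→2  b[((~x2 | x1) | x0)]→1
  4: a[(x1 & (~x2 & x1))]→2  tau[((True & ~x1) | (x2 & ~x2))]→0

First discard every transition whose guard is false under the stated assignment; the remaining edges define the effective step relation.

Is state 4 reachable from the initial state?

After dropping false guards: 6 live edges.
Layer 0: {0}
Layer 1: {2}  now seen {0,2}
Layer 2: {4}  now seen {0,2,4}
Reach set: {0,2,4}
trace reaching 4: c·a

Answer: REACHABLE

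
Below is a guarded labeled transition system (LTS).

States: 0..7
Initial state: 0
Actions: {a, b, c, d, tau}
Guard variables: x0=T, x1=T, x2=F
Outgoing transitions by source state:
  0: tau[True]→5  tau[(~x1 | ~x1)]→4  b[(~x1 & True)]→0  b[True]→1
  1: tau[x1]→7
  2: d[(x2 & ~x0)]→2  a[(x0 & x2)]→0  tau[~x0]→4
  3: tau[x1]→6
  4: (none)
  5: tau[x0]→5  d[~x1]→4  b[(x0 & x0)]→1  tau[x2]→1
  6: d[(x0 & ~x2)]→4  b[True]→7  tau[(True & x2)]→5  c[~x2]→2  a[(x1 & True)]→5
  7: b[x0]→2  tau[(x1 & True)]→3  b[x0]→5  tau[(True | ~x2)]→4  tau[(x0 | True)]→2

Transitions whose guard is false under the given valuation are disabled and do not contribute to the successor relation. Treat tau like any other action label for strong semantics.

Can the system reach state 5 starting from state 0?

Answer: REACHABLE

Trace:
After dropping false guards: 15 live edges.
depth 0: {0}
depth 1: {1,5}  cumulative {0,1,5}
depth 2: {7}  cumulative {0,1,5,7}
depth 3: {2,3,4}  cumulative {0,1,2,3,4,5,7}
depth 4: {6}  cumulative {0,1,2,3,4,5,6,7}
Reach set: {0,1,2,3,4,5,6,7}
trace reaching 5: tau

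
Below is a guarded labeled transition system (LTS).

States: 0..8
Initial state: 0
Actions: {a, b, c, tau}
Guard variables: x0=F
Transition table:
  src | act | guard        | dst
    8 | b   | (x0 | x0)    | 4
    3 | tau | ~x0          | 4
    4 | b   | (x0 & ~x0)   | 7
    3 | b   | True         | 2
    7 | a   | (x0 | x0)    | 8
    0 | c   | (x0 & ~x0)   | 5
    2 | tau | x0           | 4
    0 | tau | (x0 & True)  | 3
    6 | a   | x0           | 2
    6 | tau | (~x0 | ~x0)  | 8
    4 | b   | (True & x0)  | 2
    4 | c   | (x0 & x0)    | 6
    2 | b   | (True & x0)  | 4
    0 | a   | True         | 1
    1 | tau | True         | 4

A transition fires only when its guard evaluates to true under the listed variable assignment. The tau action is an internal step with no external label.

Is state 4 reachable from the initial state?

Guard filter leaves 5 enabled edge(s).
depth 0: {0}
depth 1: {1}  total {0,1}
depth 2: {4}  total {0,1,4}
Reach set: {0,1,4}
trace reaching 4: a·tau

Answer: REACHABLE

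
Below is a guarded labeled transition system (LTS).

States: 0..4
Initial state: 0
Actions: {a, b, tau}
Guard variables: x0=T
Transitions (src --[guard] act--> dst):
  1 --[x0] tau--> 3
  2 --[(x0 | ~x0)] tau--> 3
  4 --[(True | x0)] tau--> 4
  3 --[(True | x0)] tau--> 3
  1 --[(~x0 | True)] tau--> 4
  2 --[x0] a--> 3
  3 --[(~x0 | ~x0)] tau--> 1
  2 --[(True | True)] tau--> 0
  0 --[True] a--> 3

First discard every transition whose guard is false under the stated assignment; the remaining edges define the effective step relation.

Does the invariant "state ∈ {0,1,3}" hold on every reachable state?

Inv-set: {0,1,3}
Reachable = {0,3}
  0: ✓
  3: ✓

Answer: INVARIANT HOLDS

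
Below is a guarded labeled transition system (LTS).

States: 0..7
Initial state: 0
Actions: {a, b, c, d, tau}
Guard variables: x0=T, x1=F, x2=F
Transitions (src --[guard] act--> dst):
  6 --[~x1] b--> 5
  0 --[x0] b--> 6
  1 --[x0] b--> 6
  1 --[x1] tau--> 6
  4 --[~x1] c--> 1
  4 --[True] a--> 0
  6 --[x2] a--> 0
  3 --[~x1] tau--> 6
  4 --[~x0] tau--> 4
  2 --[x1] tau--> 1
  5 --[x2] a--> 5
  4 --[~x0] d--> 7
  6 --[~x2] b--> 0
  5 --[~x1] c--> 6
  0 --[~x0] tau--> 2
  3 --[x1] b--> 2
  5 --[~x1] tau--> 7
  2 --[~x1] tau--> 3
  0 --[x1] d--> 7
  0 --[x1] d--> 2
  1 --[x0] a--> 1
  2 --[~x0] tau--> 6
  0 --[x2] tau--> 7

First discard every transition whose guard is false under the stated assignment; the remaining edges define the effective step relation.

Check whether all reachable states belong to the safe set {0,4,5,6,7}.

Allowed set {0,4,5,6,7}
Reach set: {0,5,6,7}
  0: ok
  5: ok
  6: ok
  7: ok

Answer: INVARIANT HOLDS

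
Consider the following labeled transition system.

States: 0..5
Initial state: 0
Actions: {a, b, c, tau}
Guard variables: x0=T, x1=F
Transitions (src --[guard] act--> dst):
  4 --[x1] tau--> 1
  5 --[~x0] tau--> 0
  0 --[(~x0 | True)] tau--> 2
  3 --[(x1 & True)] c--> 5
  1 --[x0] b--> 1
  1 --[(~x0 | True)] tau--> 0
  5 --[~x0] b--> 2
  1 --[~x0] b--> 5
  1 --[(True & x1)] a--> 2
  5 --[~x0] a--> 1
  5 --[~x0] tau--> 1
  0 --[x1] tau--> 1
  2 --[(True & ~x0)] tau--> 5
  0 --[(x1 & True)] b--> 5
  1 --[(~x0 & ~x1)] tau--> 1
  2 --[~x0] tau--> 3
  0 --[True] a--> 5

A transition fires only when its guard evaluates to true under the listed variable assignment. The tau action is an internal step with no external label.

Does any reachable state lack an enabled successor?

Answer: DEADLOCK at state 2

Analysis:
Reachable = {0,2,5}
  0: a→5  tau→2  [2 out]
  2: ∅  [STUCK]
  5: ∅  [STUCK]
Path to 2: tau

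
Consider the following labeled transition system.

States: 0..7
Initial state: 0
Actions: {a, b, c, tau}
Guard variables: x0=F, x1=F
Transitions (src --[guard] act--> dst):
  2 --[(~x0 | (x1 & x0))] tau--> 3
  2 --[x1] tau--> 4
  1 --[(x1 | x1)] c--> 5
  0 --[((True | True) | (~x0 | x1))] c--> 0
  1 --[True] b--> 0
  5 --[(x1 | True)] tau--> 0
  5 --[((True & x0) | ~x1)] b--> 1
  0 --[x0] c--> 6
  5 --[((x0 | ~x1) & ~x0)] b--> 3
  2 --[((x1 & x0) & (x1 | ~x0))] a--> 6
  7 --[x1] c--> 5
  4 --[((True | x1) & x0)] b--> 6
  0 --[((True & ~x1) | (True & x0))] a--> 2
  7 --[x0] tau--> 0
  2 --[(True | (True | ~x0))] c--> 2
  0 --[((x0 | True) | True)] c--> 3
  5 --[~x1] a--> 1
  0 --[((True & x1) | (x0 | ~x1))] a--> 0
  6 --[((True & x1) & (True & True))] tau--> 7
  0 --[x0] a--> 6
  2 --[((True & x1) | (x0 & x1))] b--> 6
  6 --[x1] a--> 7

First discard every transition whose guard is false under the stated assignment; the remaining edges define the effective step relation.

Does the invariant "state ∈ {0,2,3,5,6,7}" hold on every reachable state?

Answer: INVARIANT HOLDS

Analysis:
Allowed set {0,2,3,5,6,7}
Reachable = {0,2,3}
  0: ✓
  2: ✓
  3: ✓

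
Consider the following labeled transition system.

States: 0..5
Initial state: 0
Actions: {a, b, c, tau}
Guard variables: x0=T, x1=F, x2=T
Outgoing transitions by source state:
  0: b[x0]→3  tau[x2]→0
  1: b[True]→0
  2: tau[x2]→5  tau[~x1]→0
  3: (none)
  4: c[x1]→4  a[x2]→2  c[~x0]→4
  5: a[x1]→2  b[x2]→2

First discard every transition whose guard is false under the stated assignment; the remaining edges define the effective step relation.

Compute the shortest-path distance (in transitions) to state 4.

Answer: UNREACHABLE

Trace:
BFS to 4:
  L0 = {0}
  L1 = {3}
4 never appears.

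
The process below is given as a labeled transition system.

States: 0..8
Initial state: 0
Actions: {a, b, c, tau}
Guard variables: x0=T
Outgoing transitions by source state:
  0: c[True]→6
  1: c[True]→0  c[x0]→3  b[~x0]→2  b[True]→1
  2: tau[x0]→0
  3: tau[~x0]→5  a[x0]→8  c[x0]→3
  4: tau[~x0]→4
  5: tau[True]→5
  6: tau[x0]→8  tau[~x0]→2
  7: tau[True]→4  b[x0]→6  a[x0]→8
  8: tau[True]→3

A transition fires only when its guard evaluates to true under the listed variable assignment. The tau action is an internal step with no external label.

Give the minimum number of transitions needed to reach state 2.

BFS to 2:
  L0 = {0}
  L1 = {6}
  L2 = {8}
  L3 = {3}
2 never appears.

Answer: UNREACHABLE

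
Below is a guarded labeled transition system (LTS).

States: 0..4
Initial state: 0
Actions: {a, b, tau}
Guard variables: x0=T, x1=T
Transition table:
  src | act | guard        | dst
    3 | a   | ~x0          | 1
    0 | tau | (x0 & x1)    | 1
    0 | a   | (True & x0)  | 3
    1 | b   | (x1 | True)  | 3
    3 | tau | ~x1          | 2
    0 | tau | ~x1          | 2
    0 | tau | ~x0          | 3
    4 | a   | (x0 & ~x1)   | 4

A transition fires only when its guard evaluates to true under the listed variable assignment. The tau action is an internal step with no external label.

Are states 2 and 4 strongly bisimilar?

Answer: BISIMILAR

Trace:
Compute ~ classes (split until stable):
  π0 = {{0,1,2,3,4}}
  π1 = {{0},{1},{2,3,4}}
stable after 2 split(s): 3 block(s)
[2]={2,3,4}  [4]={2,3,4}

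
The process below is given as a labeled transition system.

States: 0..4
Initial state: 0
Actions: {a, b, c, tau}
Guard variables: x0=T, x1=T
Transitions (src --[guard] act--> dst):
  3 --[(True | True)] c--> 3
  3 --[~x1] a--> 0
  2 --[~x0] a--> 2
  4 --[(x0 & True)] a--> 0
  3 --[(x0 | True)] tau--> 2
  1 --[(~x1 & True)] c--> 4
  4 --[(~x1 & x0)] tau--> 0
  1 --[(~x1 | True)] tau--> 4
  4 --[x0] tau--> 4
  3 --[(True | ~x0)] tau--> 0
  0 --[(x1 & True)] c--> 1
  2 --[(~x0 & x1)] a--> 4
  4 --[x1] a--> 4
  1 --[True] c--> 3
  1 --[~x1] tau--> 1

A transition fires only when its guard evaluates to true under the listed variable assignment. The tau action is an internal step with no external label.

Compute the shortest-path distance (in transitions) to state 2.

Breadth-first toward 2:
  Layer 0: {0}
  Layer 1: {1}
  Layer 2: {3,4}
  Layer 3: {2}
depth(2)=3, e.g. c·c·tau

Answer: 3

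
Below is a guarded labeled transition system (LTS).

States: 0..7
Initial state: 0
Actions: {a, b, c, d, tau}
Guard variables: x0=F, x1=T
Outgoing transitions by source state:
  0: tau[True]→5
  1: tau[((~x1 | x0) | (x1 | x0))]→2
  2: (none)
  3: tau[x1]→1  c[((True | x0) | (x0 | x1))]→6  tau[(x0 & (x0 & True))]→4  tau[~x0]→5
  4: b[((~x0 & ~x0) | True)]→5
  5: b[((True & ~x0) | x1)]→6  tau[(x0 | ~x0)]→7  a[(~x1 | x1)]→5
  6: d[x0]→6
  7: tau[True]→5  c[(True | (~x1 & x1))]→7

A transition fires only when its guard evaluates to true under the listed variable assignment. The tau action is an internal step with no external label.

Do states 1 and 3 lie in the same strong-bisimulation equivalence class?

Compute ~ classes (split until stable):
  round 0: {{0,1,2,3,4,5,6,7}}
  round 1: {{0,1},{2,6},{3,7},{4},{5}}
  round 2: {{0},{1},{2,6},{3},{4},{5},{7}}
stable after 3 split(s): 7 block(s)
class of 1: {1}; class of 3: {3}

Answer: NOT BISIMILAR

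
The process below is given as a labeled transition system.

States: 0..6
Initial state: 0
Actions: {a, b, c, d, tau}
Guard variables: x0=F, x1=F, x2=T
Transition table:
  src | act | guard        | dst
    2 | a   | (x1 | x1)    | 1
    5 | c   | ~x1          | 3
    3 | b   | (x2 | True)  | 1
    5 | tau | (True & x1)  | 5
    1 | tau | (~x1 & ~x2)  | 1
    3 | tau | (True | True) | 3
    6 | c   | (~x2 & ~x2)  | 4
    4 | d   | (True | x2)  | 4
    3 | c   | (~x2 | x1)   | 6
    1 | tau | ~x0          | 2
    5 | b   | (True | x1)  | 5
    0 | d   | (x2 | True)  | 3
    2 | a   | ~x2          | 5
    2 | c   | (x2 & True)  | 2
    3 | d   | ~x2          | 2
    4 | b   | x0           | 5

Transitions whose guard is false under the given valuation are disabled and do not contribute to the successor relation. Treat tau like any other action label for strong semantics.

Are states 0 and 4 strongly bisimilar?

Answer: NOT BISIMILAR

Trace:
Compute ~ classes (split until stable):
  round 0: {{0,1,2,3,4,5,6}}
  round 1: {{0,4},{1},{2},{3},{5},{6}}
  round 2: {{0},{1},{2},{3},{4},{5},{6}}
stable after 3 split(s): 7 block(s)
[0]={0}  [4]={4}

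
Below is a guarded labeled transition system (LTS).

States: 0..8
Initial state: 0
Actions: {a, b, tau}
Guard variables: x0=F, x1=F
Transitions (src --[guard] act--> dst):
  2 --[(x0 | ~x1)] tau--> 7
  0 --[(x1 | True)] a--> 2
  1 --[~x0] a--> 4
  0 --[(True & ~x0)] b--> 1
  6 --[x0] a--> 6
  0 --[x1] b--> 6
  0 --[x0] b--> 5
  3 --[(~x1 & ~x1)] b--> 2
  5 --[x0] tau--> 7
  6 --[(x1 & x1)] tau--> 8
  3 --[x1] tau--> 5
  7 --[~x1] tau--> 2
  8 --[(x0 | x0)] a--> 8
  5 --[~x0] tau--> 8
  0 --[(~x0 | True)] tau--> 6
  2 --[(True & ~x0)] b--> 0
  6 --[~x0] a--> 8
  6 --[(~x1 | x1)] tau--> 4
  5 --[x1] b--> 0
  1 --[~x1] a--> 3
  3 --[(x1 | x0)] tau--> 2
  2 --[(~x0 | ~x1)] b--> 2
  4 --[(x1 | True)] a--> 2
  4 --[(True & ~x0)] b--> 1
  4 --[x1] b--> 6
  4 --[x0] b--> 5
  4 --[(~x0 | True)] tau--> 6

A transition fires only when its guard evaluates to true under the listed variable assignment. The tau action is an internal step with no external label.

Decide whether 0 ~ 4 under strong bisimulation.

Compute ~ classes (split until stable):
  round 0: {{0,1,2,3,4,5,6,7,8}}
  round 1: {{0,4},{1},{2},{3},{5,7},{6},{8}}
  round 2: {{0,4},{1},{2},{3},{5},{6},{7},{8}}
8 equivalence class(es) (converged in 3)
0∈{0,4}, 4∈{0,4}

Answer: BISIMILAR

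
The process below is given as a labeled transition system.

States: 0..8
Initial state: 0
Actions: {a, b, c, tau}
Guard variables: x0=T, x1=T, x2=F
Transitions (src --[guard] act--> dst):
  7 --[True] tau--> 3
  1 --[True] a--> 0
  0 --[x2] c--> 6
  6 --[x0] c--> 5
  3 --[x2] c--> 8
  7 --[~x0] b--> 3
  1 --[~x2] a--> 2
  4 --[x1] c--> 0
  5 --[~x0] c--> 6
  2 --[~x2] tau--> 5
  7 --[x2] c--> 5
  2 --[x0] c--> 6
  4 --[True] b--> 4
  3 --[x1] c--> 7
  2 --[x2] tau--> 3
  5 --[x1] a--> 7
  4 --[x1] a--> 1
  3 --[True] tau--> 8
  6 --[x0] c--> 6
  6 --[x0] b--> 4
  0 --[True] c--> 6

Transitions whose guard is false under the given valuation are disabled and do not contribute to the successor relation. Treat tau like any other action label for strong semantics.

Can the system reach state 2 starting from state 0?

Guard filter leaves 15 enabled edge(s).
L0 = {0}
L1 = {6}  now seen {0,6}
L2 = {4,5}  now seen {0,4,5,6}
L3 = {1,7}  now seen {0,1,4,5,6,7}
L4 = {2,3}  now seen {0,1,2,3,4,5,6,7}
L5 = {8}  now seen {0,1,2,3,4,5,6,7,8}
Reachable = {0,1,2,3,4,5,6,7,8}
witness 2: c·b·a·a

Answer: REACHABLE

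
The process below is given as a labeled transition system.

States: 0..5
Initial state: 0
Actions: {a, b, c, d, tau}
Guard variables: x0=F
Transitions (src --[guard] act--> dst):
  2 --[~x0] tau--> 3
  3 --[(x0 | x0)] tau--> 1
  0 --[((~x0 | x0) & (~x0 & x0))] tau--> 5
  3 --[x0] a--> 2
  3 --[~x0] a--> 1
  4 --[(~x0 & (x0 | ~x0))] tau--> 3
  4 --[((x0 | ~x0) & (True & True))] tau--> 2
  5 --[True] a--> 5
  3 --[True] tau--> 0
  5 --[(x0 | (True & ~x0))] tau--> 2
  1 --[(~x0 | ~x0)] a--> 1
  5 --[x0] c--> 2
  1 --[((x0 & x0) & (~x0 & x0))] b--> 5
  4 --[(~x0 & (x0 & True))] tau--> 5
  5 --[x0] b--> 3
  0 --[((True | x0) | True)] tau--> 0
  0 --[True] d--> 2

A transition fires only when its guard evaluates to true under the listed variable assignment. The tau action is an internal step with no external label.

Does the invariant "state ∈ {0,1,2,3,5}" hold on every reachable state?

Answer: INVARIANT HOLDS

Working:
Safe = {0,1,2,3,5}
Reach set: {0,1,2,3}
  0: ✓
  1: ✓
  2: ✓
  3: ✓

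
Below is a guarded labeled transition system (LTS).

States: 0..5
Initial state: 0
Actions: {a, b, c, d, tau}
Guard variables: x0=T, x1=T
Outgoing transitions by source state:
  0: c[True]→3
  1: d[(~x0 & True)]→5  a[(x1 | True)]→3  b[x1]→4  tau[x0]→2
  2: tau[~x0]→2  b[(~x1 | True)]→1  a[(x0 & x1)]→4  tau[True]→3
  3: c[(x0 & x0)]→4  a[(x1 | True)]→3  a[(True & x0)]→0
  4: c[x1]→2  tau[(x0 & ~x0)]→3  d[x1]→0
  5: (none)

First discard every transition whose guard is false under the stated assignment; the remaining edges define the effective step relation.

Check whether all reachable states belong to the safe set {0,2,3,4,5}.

Allowed set {0,2,3,4,5}
R = {0,1,2,3,4}
  0: ✓
  1: VIOLATES
  2: ✓
  3: ✓
  4: ✓
counterexample path to 1: c·c·c·b

Answer: INVARIANT VIOLATED at state 1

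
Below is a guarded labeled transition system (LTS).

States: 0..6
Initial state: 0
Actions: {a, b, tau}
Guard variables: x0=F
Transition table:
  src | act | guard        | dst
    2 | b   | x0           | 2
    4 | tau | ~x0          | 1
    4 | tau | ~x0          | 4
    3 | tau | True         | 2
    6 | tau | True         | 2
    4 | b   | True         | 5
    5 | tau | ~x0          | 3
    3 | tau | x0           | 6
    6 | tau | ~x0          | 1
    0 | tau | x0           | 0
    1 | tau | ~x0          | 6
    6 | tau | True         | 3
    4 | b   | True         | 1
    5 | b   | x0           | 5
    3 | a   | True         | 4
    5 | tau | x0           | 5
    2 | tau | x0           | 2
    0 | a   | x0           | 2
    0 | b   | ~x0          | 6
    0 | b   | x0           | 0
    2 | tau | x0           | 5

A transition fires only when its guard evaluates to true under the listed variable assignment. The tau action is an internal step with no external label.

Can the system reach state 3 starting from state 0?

Answer: REACHABLE

Analysis:
Guard filter leaves 12 enabled edge(s).
L0 = {0}
L1 = {6}  cumulative {0,6}
L2 = {1,2,3}  cumulative {0,1,2,3,6}
L3 = {4}  cumulative {0,1,2,3,4,6}
L4 = {5}  cumulative {0,1,2,3,4,5,6}
R = {0,1,2,3,4,5,6}
Path to 3: b·tau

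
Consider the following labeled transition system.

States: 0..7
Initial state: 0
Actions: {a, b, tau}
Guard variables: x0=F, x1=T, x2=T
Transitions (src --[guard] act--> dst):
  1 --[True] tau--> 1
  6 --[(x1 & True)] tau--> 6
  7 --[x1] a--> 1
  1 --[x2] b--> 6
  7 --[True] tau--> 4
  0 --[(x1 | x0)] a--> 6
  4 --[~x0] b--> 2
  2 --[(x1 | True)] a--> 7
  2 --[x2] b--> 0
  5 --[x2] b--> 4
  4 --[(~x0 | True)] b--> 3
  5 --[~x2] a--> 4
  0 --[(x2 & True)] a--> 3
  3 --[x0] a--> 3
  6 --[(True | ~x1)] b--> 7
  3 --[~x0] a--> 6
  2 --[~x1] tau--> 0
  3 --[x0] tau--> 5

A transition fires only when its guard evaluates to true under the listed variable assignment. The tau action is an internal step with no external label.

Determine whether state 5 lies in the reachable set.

Guard filter leaves 14 enabled edge(s).
Layer 0: {0}
Layer 1: {3,6}  now seen {0,3,6}
Layer 2: {7}  now seen {0,3,6,7}
Layer 3: {1,4}  now seen {0,1,3,4,6,7}
Layer 4: {2}  now seen {0,1,2,3,4,6,7}
R = {0,1,2,3,4,6,7}

Answer: UNREACHABLE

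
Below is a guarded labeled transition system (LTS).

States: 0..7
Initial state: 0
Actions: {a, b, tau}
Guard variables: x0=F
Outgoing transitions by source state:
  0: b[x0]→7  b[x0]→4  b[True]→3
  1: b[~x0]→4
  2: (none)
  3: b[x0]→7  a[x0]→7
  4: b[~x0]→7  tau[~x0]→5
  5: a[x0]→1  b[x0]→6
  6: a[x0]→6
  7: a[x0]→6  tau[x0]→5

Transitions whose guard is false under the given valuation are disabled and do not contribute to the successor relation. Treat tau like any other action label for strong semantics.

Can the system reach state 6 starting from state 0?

Answer: UNREACHABLE

Trace:
After dropping false guards: 4 live edges.
L0 = {0}
L1 = {3}  now seen {0,3}
R = {0,3}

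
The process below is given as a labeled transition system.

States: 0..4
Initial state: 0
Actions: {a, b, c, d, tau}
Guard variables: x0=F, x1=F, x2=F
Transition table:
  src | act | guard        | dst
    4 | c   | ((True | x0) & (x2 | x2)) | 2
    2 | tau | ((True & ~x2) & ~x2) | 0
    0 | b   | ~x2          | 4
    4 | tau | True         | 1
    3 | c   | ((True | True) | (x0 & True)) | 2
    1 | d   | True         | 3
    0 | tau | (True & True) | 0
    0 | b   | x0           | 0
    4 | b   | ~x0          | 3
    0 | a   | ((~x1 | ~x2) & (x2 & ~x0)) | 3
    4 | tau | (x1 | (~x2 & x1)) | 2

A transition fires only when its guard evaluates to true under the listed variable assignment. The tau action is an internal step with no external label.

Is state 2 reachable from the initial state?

7 transition(s) survive guard evaluation.
Layer 0: {0}
Layer 1: {4}  total {0,4}
Layer 2: {1,3}  total {0,1,3,4}
Layer 3: {2}  total {0,1,2,3,4}
Reach set: {0,1,2,3,4}
witness 2: b·b·c

Answer: REACHABLE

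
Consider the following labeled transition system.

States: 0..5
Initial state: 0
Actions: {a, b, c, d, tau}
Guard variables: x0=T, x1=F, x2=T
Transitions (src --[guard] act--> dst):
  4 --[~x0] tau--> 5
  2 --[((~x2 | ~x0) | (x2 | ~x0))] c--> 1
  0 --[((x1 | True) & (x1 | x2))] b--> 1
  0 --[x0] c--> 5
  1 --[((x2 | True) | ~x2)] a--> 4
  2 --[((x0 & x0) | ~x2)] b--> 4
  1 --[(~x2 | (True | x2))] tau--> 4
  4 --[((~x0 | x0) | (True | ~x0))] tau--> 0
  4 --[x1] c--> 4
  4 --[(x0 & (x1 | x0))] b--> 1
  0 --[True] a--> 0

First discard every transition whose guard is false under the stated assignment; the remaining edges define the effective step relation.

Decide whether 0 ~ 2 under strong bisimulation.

Answer: NOT BISIMILAR

Analysis:
Compute ~ classes (split until stable):
  π0 = {{0,1,2,3,4,5}}
  π1 = {{0},{1},{2},{3,5},{4}}
5 equivalence class(es) (converged in 2)
[0]={0}  [2]={2}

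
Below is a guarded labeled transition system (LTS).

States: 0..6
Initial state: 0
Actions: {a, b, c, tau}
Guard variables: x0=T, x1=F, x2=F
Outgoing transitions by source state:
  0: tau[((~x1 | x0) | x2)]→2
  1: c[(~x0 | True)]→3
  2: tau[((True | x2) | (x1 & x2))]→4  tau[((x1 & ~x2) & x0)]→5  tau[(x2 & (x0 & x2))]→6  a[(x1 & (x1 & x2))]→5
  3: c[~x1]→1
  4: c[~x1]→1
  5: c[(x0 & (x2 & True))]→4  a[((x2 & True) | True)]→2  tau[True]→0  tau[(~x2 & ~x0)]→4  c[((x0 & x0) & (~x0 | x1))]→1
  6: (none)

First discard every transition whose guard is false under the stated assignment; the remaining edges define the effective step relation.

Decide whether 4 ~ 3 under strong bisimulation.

Answer: BISIMILAR

Trace:
Compute ~ classes (split until stable):
  π0 = {{0,1,2,3,4,5,6}}
  π1 = {{0,2},{1,3,4},{5},{6}}
  π2 = {{0},{1,3,4},{2},{5},{6}}
Fixed point at round 3; 5 class(es).
[4]={1,3,4}  [3]={1,3,4}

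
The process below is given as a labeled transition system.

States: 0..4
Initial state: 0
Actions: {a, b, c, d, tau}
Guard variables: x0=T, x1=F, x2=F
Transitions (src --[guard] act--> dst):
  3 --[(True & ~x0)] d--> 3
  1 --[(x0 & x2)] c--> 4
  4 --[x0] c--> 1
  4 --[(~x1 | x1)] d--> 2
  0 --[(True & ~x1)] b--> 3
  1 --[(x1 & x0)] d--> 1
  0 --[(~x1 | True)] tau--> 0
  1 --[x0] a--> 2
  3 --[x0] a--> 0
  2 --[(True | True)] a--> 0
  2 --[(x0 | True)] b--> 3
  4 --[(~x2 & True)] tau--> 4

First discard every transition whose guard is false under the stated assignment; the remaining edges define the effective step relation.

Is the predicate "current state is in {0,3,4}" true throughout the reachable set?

Allowed set {0,3,4}
R = {0,3}
  0: ok
  3: ok

Answer: INVARIANT HOLDS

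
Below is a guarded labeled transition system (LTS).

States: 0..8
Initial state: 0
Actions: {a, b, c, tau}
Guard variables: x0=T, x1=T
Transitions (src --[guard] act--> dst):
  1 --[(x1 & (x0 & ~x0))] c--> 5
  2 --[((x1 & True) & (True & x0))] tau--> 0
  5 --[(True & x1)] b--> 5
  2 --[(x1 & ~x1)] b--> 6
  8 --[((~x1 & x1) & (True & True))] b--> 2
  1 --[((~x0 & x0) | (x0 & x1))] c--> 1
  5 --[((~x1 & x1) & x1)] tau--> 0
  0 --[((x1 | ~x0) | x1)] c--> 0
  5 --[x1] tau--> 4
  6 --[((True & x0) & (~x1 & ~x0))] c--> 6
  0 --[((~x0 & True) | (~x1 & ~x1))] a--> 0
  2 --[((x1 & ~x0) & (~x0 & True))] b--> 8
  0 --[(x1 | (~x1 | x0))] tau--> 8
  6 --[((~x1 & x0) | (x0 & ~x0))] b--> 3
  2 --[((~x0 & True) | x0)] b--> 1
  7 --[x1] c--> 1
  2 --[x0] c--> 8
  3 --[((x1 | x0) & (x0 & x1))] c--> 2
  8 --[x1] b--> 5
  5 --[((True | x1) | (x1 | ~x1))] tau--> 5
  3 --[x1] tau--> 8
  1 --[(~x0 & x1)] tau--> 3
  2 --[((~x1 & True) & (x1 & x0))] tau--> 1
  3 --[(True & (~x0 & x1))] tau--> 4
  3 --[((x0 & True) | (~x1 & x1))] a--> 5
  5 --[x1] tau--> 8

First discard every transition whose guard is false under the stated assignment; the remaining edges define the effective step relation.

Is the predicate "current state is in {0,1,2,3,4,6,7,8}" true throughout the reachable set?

Inv-set: {0,1,2,3,4,6,7,8}
R = {0,4,5,8}
  0: ✓
  4: ✓
  5: outside
  8: ✓
reach 5 via tau·b — violates

Answer: INVARIANT VIOLATED at state 5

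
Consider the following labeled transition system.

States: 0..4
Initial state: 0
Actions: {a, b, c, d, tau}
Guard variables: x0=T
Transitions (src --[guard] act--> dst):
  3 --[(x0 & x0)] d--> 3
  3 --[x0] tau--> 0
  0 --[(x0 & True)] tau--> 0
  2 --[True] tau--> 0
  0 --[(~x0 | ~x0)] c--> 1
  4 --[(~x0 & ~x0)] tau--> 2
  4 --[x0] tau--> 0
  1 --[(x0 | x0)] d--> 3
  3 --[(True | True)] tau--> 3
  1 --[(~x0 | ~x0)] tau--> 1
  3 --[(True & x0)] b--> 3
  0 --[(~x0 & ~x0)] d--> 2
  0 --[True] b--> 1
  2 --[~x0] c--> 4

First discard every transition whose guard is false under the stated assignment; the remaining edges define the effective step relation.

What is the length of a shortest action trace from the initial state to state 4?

Answer: UNREACHABLE

Analysis:
BFS to 4:
  depth 0: {0}
  depth 1: {1}
  depth 2: {3}
4 never appears.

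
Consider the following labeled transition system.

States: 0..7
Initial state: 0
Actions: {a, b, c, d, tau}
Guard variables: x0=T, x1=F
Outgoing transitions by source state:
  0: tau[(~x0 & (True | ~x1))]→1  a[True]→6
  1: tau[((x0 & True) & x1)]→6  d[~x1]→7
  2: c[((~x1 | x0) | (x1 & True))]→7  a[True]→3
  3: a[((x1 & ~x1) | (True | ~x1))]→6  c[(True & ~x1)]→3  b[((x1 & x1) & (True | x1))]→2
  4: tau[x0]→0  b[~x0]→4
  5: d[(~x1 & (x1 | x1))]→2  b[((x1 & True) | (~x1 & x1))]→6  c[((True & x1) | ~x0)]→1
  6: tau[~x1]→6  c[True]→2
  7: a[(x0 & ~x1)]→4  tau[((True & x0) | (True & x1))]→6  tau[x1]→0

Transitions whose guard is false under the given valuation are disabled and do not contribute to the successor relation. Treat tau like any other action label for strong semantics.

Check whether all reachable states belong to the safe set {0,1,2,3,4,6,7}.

Answer: INVARIANT HOLDS

Working:
Inv-set: {0,1,2,3,4,6,7}
Reach set: {0,2,3,4,6,7}
  0: ✓
  2: ✓
  3: ✓
  4: ✓
  6: ✓
  7: ✓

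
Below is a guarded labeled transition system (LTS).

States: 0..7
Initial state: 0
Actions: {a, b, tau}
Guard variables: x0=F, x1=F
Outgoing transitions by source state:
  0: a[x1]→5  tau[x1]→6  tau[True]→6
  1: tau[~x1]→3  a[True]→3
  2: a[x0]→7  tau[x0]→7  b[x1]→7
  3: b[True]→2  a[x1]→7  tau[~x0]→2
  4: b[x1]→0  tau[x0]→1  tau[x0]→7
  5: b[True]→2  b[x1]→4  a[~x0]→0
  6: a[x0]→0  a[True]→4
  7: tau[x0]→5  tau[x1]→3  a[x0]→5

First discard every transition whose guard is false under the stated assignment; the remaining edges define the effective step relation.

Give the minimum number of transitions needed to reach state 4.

Answer: 2

Trace:
Layered search for 4:
  depth 0: {0}
  depth 1: {6}
  depth 2: {4}
depth(4)=2, e.g. tau·a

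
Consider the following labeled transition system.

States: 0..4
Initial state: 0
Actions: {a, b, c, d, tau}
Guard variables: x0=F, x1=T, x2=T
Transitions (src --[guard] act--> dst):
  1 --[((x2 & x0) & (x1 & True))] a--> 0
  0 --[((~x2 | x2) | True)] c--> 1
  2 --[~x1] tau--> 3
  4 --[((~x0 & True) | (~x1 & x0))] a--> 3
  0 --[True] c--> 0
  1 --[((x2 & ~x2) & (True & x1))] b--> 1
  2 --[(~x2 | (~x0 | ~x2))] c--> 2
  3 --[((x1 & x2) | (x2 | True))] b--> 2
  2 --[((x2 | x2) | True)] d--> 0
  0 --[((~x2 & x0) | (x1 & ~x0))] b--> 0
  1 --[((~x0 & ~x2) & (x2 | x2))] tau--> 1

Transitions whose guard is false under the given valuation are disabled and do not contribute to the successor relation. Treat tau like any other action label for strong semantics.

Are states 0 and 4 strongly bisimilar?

Answer: NOT BISIMILAR

Analysis:
Compute ~ classes (split until stable):
  P[0] = {{0,1,2,3,4}}
  P[1] = {{0},{1},{2},{3},{4}}
stable after 2 split(s): 5 block(s)
[0]={0}  [4]={4}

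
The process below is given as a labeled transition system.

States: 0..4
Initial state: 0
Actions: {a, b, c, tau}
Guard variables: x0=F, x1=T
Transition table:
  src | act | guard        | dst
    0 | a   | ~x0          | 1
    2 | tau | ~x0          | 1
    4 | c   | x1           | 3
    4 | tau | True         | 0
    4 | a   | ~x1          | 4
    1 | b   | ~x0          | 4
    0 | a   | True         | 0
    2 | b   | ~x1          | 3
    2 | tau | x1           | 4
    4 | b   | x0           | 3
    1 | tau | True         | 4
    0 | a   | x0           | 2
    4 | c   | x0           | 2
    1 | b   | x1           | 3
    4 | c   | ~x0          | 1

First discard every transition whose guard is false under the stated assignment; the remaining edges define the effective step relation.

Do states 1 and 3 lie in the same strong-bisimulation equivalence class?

Compute ~ classes (split until stable):
  P[0] = {{0,1,2,3,4}}
  P[1] = {{0},{1},{2},{3},{4}}
stable after 2 split(s): 5 block(s)
1∈{1}, 3∈{3}

Answer: NOT BISIMILAR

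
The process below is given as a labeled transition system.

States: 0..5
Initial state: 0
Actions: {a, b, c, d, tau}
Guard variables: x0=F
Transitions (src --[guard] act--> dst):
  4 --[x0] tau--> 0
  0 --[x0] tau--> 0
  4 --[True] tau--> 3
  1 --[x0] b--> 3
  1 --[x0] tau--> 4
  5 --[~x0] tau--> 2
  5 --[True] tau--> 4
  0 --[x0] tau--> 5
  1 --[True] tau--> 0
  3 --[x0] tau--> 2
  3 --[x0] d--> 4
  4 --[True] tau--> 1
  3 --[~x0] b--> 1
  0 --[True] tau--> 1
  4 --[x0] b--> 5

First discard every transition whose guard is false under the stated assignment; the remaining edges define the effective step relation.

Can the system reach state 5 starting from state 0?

Answer: UNREACHABLE

Analysis:
Guard filter leaves 7 enabled edge(s).
L0 = {0}
L1 = {1}  cumulative {0,1}
Reachable = {0,1}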